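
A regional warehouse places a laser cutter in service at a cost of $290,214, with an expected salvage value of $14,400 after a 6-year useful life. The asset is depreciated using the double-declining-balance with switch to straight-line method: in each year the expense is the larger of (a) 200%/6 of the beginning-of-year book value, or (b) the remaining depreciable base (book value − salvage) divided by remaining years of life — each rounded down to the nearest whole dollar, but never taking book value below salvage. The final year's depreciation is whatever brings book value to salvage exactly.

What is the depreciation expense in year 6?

Depreciable base = $290,214 − $14,400 = $275,814.
Year 1: DB = ⌊$290,214 × 200%/6⌋ = $96,738; SL = ⌊$275,814/6⌋ = $45,969 → take DB $96,738. Book value $193,476.
Year 2: DB = ⌊$193,476 × 200%/6⌋ = $64,492; SL = ⌊$179,076/5⌋ = $35,815 → take DB $64,492. Book value $128,984.
Year 3: DB = ⌊$128,984 × 200%/6⌋ = $42,994; SL = ⌊$114,584/4⌋ = $28,646 → take DB $42,994. Book value $85,990.
Year 4: DB = ⌊$85,990 × 200%/6⌋ = $28,663; SL = ⌊$71,590/3⌋ = $23,863 → take DB $28,663. Book value $57,327.
Year 5: DB = ⌊$57,327 × 200%/6⌋ = $19,109; SL = ⌊$42,927/2⌋ = $21,463 → take SL $21,463. Book value $35,864.
Year 6 (final): $35,864 − $14,400 = $21,464. Book value $14,400.

$21,464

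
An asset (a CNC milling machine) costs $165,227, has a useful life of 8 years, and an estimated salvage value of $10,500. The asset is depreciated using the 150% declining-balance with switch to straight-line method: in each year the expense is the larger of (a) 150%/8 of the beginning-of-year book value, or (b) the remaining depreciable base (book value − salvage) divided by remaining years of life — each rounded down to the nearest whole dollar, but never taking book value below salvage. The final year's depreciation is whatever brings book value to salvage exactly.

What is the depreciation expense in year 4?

$16,617

Depreciable base = $165,227 − $10,500 = $154,727.
Year 1: DB = ⌊$165,227 × 150%/8⌋ = $30,980; SL = ⌊$154,727/8⌋ = $19,340 → take DB $30,980. Book value $134,247.
Year 2: DB = ⌊$134,247 × 150%/8⌋ = $25,171; SL = ⌊$123,747/7⌋ = $17,678 → take DB $25,171. Book value $109,076.
Year 3: DB = ⌊$109,076 × 150%/8⌋ = $20,451; SL = ⌊$98,576/6⌋ = $16,429 → take DB $20,451. Book value $88,625.
Year 4: DB = ⌊$88,625 × 150%/8⌋ = $16,617; SL = ⌊$78,125/5⌋ = $15,625 → take DB $16,617. Book value $72,008.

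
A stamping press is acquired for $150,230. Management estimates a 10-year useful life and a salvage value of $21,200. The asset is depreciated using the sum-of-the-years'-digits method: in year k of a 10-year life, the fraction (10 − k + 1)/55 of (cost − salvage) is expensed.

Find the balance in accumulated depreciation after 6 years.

Depreciable base = $150,230 − $21,200 = $129,030.
Sum of the years' digits = 10+9+8+7+6+5+4+3+2+1 = 55.
Year 1: $129,030 × 10/55 = $23,460. Book value $126,770.
Year 2: $129,030 × 9/55 = $21,114. Book value $105,656.
Year 3: $129,030 × 8/55 = $18,768. Book value $86,888.
Year 4: $129,030 × 7/55 = $16,422. Book value $70,466.
Year 5: $129,030 × 6/55 = $14,076. Book value $56,390.
Year 6: $129,030 × 5/55 = $11,730. Book value $44,660.
Accumulated through year 6 = $150,230 − $44,660 = $105,570.

$105,570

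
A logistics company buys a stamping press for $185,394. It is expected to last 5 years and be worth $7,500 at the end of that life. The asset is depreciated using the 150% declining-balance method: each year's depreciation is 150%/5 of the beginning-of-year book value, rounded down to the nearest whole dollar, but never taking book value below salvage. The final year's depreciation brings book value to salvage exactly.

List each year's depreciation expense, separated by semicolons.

$55,618; $38,932; $27,253; $19,077; $37,014

Depreciable base = $185,394 − $7,500 = $177,894.
Year 1: ⌊$185,394 × 150%/5⌋ = $55,618. Book value $129,776.
Year 2: ⌊$129,776 × 150%/5⌋ = $38,932. Book value $90,844.
Year 3: ⌊$90,844 × 150%/5⌋ = $27,253. Book value $63,591.
Year 4: ⌊$63,591 × 150%/5⌋ = $19,077. Book value $44,514.
Year 5 (final): $44,514 − $7,500 = $37,014. Book value $7,500.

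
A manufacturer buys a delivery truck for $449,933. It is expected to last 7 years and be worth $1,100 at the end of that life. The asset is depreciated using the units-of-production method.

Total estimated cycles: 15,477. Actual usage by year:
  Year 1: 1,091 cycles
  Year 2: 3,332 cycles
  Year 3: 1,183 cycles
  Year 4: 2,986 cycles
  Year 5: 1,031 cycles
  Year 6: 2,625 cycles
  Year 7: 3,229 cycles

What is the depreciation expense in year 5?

Depreciable base = $449,933 − $1,100 = $448,833.
Rate = $448,833 / 15,477 cycles = $29 per cycle.
Year 1: 1,091 × $29 = $31,639. Book value $418,294.
Year 2: 3,332 × $29 = $96,628. Book value $321,666.
Year 3: 1,183 × $29 = $34,307. Book value $287,359.
Year 4: 2,986 × $29 = $86,594. Book value $200,765.
Year 5: 1,031 × $29 = $29,899. Book value $170,866.

$29,899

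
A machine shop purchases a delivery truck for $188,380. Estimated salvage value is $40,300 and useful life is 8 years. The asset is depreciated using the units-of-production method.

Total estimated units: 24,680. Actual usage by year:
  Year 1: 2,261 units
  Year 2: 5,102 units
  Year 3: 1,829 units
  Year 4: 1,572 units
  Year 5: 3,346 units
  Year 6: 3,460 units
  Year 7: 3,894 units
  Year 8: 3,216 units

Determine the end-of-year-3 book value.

$133,228

Depreciable base = $188,380 − $40,300 = $148,080.
Rate = $148,080 / 24,680 units = $6 per unit.
Year 1: 2,261 × $6 = $13,566. Book value $174,814.
Year 2: 5,102 × $6 = $30,612. Book value $144,202.
Year 3: 1,829 × $6 = $10,974. Book value $133,228.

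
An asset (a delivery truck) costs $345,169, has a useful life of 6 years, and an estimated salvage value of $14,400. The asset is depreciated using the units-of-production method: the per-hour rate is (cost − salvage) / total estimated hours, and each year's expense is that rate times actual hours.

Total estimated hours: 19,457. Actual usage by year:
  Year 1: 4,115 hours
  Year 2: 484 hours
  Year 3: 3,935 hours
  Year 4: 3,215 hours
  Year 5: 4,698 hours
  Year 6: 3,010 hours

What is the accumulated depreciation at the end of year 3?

Depreciable base = $345,169 − $14,400 = $330,769.
Rate = $330,769 / 19,457 hours = $17 per hour.
Year 1: 4,115 × $17 = $69,955. Book value $275,214.
Year 2: 484 × $17 = $8,228. Book value $266,986.
Year 3: 3,935 × $17 = $66,895. Book value $200,091.
Accumulated through year 3 = $345,169 − $200,091 = $145,078.

$145,078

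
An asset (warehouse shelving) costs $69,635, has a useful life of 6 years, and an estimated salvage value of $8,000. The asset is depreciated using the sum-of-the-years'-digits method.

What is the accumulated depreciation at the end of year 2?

$32,285

Depreciable base = $69,635 − $8,000 = $61,635.
Sum of the years' digits = 6+5+4+3+2+1 = 21.
Year 1: $61,635 × 6/21 = $17,610. Book value $52,025.
Year 2: $61,635 × 5/21 = $14,675. Book value $37,350.
Accumulated through year 2 = $69,635 − $37,350 = $32,285.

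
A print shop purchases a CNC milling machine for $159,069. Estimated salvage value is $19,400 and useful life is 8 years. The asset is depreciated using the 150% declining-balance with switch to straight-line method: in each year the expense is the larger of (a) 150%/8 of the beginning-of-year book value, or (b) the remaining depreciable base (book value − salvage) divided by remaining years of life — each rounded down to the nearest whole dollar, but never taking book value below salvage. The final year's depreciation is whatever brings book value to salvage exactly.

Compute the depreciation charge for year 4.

$15,997

Depreciable base = $159,069 − $19,400 = $139,669.
Year 1: DB = ⌊$159,069 × 150%/8⌋ = $29,825; SL = ⌊$139,669/8⌋ = $17,458 → take DB $29,825. Book value $129,244.
Year 2: DB = ⌊$129,244 × 150%/8⌋ = $24,233; SL = ⌊$109,844/7⌋ = $15,692 → take DB $24,233. Book value $105,011.
Year 3: DB = ⌊$105,011 × 150%/8⌋ = $19,689; SL = ⌊$85,611/6⌋ = $14,268 → take DB $19,689. Book value $85,322.
Year 4: DB = ⌊$85,322 × 150%/8⌋ = $15,997; SL = ⌊$65,922/5⌋ = $13,184 → take DB $15,997. Book value $69,325.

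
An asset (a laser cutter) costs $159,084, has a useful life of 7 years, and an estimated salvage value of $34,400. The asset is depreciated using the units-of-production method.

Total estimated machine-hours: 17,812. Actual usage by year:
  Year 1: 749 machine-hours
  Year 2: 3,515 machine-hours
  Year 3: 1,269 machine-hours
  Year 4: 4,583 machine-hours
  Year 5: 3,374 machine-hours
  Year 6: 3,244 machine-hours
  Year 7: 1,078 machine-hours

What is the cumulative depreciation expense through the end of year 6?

Depreciable base = $159,084 − $34,400 = $124,684.
Rate = $124,684 / 17,812 machine-hours = $7 per machine-hour.
Year 1: 749 × $7 = $5,243. Book value $153,841.
Year 2: 3,515 × $7 = $24,605. Book value $129,236.
Year 3: 1,269 × $7 = $8,883. Book value $120,353.
Year 4: 4,583 × $7 = $32,081. Book value $88,272.
Year 5: 3,374 × $7 = $23,618. Book value $64,654.
Year 6: 3,244 × $7 = $22,708. Book value $41,946.
Accumulated through year 6 = $159,084 − $41,946 = $117,138.

$117,138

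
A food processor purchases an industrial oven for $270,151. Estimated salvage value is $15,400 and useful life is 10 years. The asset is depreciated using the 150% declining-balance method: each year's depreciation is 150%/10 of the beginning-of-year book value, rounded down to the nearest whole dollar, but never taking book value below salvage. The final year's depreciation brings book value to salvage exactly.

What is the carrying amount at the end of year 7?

$86,606

Depreciable base = $270,151 − $15,400 = $254,751.
Year 1: ⌊$270,151 × 150%/10⌋ = $40,522. Book value $229,629.
Year 2: ⌊$229,629 × 150%/10⌋ = $34,444. Book value $195,185.
Year 3: ⌊$195,185 × 150%/10⌋ = $29,277. Book value $165,908.
Year 4: ⌊$165,908 × 150%/10⌋ = $24,886. Book value $141,022.
Year 5: ⌊$141,022 × 150%/10⌋ = $21,153. Book value $119,869.
Year 6: ⌊$119,869 × 150%/10⌋ = $17,980. Book value $101,889.
Year 7: ⌊$101,889 × 150%/10⌋ = $15,283. Book value $86,606.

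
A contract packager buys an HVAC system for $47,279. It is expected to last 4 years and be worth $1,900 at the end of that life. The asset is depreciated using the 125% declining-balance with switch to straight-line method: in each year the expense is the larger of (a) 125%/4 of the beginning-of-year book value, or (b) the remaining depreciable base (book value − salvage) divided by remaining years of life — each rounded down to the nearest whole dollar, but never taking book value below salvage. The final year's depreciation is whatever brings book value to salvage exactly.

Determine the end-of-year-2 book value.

$22,304

Depreciable base = $47,279 − $1,900 = $45,379.
Year 1: DB = ⌊$47,279 × 125%/4⌋ = $14,774; SL = ⌊$45,379/4⌋ = $11,344 → take DB $14,774. Book value $32,505.
Year 2: DB = ⌊$32,505 × 125%/4⌋ = $10,157; SL = ⌊$30,605/3⌋ = $10,201 → take SL $10,201. Book value $22,304.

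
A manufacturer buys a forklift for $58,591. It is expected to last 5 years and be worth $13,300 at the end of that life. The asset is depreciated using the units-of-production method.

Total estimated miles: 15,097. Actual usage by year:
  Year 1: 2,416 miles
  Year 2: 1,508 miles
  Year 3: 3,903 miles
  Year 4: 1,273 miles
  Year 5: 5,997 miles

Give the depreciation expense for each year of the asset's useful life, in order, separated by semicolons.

$7,248; $4,524; $11,709; $3,819; $17,991

Depreciable base = $58,591 − $13,300 = $45,291.
Rate = $45,291 / 15,097 miles = $3 per mile.
Year 1: 2,416 × $3 = $7,248. Book value $51,343.
Year 2: 1,508 × $3 = $4,524. Book value $46,819.
Year 3: 3,903 × $3 = $11,709. Book value $35,110.
Year 4: 1,273 × $3 = $3,819. Book value $31,291.
Year 5: 5,997 × $3 = $17,991. Book value $13,300.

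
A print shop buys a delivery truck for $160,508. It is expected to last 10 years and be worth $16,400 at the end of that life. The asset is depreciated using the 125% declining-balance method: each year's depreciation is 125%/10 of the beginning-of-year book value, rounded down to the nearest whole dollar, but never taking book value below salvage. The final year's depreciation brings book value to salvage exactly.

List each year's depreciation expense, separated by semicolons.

$20,063; $17,555; $15,361; $13,441; $11,761; $10,290; $9,004; $7,879; $6,894; $31,860

Depreciable base = $160,508 − $16,400 = $144,108.
Year 1: ⌊$160,508 × 125%/10⌋ = $20,063. Book value $140,445.
Year 2: ⌊$140,445 × 125%/10⌋ = $17,555. Book value $122,890.
Year 3: ⌊$122,890 × 125%/10⌋ = $15,361. Book value $107,529.
Year 4: ⌊$107,529 × 125%/10⌋ = $13,441. Book value $94,088.
Year 5: ⌊$94,088 × 125%/10⌋ = $11,761. Book value $82,327.
Year 6: ⌊$82,327 × 125%/10⌋ = $10,290. Book value $72,037.
Year 7: ⌊$72,037 × 125%/10⌋ = $9,004. Book value $63,033.
Year 8: ⌊$63,033 × 125%/10⌋ = $7,879. Book value $55,154.
Year 9: ⌊$55,154 × 125%/10⌋ = $6,894. Book value $48,260.
Year 10 (final): $48,260 − $16,400 = $31,860. Book value $16,400.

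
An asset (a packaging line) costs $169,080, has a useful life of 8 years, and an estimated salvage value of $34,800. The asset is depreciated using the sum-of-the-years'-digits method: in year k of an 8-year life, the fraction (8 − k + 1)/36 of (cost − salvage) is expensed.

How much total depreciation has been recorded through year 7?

Depreciable base = $169,080 − $34,800 = $134,280.
Sum of the years' digits = 8+7+6+5+4+3+2+1 = 36.
Year 1: $134,280 × 8/36 = $29,840. Book value $139,240.
Year 2: $134,280 × 7/36 = $26,110. Book value $113,130.
Year 3: $134,280 × 6/36 = $22,380. Book value $90,750.
Year 4: $134,280 × 5/36 = $18,650. Book value $72,100.
Year 5: $134,280 × 4/36 = $14,920. Book value $57,180.
Year 6: $134,280 × 3/36 = $11,190. Book value $45,990.
Year 7: $134,280 × 2/36 = $7,460. Book value $38,530.
Accumulated through year 7 = $169,080 − $38,530 = $130,550.

$130,550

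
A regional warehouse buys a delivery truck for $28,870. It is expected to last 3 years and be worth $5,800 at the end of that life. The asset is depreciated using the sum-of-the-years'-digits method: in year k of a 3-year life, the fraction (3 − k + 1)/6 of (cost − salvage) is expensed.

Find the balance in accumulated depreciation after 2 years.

Depreciable base = $28,870 − $5,800 = $23,070.
Sum of the years' digits = 3+2+1 = 6.
Year 1: $23,070 × 3/6 = $11,535. Book value $17,335.
Year 2: $23,070 × 2/6 = $7,690. Book value $9,645.
Accumulated through year 2 = $28,870 − $9,645 = $19,225.

$19,225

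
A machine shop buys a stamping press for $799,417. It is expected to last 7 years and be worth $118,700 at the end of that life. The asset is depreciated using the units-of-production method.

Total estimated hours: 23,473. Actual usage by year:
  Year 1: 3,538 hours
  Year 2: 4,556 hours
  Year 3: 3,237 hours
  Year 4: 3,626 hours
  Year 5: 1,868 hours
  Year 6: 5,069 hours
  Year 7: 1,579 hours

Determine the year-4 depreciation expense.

Depreciable base = $799,417 − $118,700 = $680,717.
Rate = $680,717 / 23,473 hours = $29 per hour.
Year 1: 3,538 × $29 = $102,602. Book value $696,815.
Year 2: 4,556 × $29 = $132,124. Book value $564,691.
Year 3: 3,237 × $29 = $93,873. Book value $470,818.
Year 4: 3,626 × $29 = $105,154. Book value $365,664.

$105,154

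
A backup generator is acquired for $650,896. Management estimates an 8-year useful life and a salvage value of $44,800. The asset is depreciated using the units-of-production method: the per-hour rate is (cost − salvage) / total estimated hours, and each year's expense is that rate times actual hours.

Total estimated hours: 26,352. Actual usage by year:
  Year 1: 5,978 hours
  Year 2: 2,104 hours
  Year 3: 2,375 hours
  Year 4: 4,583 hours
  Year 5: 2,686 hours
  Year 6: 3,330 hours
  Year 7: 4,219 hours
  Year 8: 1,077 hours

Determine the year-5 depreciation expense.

Depreciable base = $650,896 − $44,800 = $606,096.
Rate = $606,096 / 26,352 hours = $23 per hour.
Year 1: 5,978 × $23 = $137,494. Book value $513,402.
Year 2: 2,104 × $23 = $48,392. Book value $465,010.
Year 3: 2,375 × $23 = $54,625. Book value $410,385.
Year 4: 4,583 × $23 = $105,409. Book value $304,976.
Year 5: 2,686 × $23 = $61,778. Book value $243,198.

$61,778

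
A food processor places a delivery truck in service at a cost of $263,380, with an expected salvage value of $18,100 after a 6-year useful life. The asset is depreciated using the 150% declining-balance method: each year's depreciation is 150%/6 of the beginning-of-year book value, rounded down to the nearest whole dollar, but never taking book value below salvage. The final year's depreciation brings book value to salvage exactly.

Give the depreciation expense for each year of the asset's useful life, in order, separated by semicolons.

$65,845; $49,383; $37,038; $27,778; $20,834; $44,402

Depreciable base = $263,380 − $18,100 = $245,280.
Year 1: ⌊$263,380 × 150%/6⌋ = $65,845. Book value $197,535.
Year 2: ⌊$197,535 × 150%/6⌋ = $49,383. Book value $148,152.
Year 3: ⌊$148,152 × 150%/6⌋ = $37,038. Book value $111,114.
Year 4: ⌊$111,114 × 150%/6⌋ = $27,778. Book value $83,336.
Year 5: ⌊$83,336 × 150%/6⌋ = $20,834. Book value $62,502.
Year 6 (final): $62,502 − $18,100 = $44,402. Book value $18,100.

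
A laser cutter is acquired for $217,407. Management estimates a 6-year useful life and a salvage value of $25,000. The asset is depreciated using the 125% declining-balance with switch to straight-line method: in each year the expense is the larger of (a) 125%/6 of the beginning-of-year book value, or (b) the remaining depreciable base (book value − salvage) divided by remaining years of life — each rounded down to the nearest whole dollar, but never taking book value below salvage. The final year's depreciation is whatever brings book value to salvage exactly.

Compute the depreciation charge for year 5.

Depreciable base = $217,407 − $25,000 = $192,407.
Year 1: DB = ⌊$217,407 × 125%/6⌋ = $45,293; SL = ⌊$192,407/6⌋ = $32,067 → take DB $45,293. Book value $172,114.
Year 2: DB = ⌊$172,114 × 125%/6⌋ = $35,857; SL = ⌊$147,114/5⌋ = $29,422 → take DB $35,857. Book value $136,257.
Year 3: DB = ⌊$136,257 × 125%/6⌋ = $28,386; SL = ⌊$111,257/4⌋ = $27,814 → take DB $28,386. Book value $107,871.
Year 4: DB = ⌊$107,871 × 125%/6⌋ = $22,473; SL = ⌊$82,871/3⌋ = $27,623 → take SL $27,623. Book value $80,248.
Year 5: DB = ⌊$80,248 × 125%/6⌋ = $16,718; SL = ⌊$55,248/2⌋ = $27,624 → take SL $27,624. Book value $52,624.

$27,624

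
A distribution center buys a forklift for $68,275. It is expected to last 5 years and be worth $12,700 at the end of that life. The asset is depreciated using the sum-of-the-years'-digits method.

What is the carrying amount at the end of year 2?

Depreciable base = $68,275 − $12,700 = $55,575.
Sum of the years' digits = 5+4+3+2+1 = 15.
Year 1: $55,575 × 5/15 = $18,525. Book value $49,750.
Year 2: $55,575 × 4/15 = $14,820. Book value $34,930.

$34,930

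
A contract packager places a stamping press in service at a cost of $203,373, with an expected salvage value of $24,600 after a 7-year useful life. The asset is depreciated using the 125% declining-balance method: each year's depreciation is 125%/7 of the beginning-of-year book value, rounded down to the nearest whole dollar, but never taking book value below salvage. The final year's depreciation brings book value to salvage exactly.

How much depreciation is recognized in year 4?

$20,128

Depreciable base = $203,373 − $24,600 = $178,773.
Year 1: ⌊$203,373 × 125%/7⌋ = $36,316. Book value $167,057.
Year 2: ⌊$167,057 × 125%/7⌋ = $29,831. Book value $137,226.
Year 3: ⌊$137,226 × 125%/7⌋ = $24,504. Book value $112,722.
Year 4: ⌊$112,722 × 125%/7⌋ = $20,128. Book value $92,594.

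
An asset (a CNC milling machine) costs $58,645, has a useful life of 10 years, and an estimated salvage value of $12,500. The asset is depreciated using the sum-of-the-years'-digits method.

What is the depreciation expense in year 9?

Depreciable base = $58,645 − $12,500 = $46,145.
Sum of the years' digits = 10+9+8+7+6+5+4+3+2+1 = 55.
Year 1: $46,145 × 10/55 = $8,390. Book value $50,255.
Year 2: $46,145 × 9/55 = $7,551. Book value $42,704.
Year 3: $46,145 × 8/55 = $6,712. Book value $35,992.
Year 4: $46,145 × 7/55 = $5,873. Book value $30,119.
Year 5: $46,145 × 6/55 = $5,034. Book value $25,085.
Year 6: $46,145 × 5/55 = $4,195. Book value $20,890.
Year 7: $46,145 × 4/55 = $3,356. Book value $17,534.
Year 8: $46,145 × 3/55 = $2,517. Book value $15,017.
Year 9: $46,145 × 2/55 = $1,678. Book value $13,339.

$1,678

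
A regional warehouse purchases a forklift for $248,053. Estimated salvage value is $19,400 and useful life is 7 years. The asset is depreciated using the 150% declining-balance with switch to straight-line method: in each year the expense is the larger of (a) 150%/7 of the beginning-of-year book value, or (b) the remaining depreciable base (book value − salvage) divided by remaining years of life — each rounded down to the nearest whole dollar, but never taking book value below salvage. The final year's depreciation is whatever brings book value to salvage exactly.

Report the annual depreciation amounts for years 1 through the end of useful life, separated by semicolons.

Depreciable base = $248,053 − $19,400 = $228,653.
Year 1: DB = ⌊$248,053 × 150%/7⌋ = $53,154; SL = ⌊$228,653/7⌋ = $32,664 → take DB $53,154. Book value $194,899.
Year 2: DB = ⌊$194,899 × 150%/7⌋ = $41,764; SL = ⌊$175,499/6⌋ = $29,249 → take DB $41,764. Book value $153,135.
Year 3: DB = ⌊$153,135 × 150%/7⌋ = $32,814; SL = ⌊$133,735/5⌋ = $26,747 → take DB $32,814. Book value $120,321.
Year 4: DB = ⌊$120,321 × 150%/7⌋ = $25,783; SL = ⌊$100,921/4⌋ = $25,230 → take DB $25,783. Book value $94,538.
Year 5: DB = ⌊$94,538 × 150%/7⌋ = $20,258; SL = ⌊$75,138/3⌋ = $25,046 → take SL $25,046. Book value $69,492.
Year 6: DB = ⌊$69,492 × 150%/7⌋ = $14,891; SL = ⌊$50,092/2⌋ = $25,046 → take SL $25,046. Book value $44,446.
Year 7 (final): $44,446 − $19,400 = $25,046. Book value $19,400.

$53,154; $41,764; $32,814; $25,783; $25,046; $25,046; $25,046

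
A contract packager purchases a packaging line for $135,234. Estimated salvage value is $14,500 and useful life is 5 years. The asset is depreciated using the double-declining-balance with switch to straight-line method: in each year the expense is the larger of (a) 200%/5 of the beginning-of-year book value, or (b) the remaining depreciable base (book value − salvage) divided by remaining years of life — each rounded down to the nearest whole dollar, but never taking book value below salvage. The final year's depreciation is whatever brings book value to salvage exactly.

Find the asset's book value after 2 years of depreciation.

Depreciable base = $135,234 − $14,500 = $120,734.
Year 1: DB = ⌊$135,234 × 200%/5⌋ = $54,093; SL = ⌊$120,734/5⌋ = $24,146 → take DB $54,093. Book value $81,141.
Year 2: DB = ⌊$81,141 × 200%/5⌋ = $32,456; SL = ⌊$66,641/4⌋ = $16,660 → take DB $32,456. Book value $48,685.

$48,685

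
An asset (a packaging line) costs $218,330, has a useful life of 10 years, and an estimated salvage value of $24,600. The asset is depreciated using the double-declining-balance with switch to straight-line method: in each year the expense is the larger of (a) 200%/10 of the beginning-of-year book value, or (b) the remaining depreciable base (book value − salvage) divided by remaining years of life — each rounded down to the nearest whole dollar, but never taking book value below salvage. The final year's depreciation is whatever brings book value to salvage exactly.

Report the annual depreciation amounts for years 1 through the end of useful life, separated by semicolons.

Depreciable base = $218,330 − $24,600 = $193,730.
Year 1: DB = ⌊$218,330 × 200%/10⌋ = $43,666; SL = ⌊$193,730/10⌋ = $19,373 → take DB $43,666. Book value $174,664.
Year 2: DB = ⌊$174,664 × 200%/10⌋ = $34,932; SL = ⌊$150,064/9⌋ = $16,673 → take DB $34,932. Book value $139,732.
Year 3: DB = ⌊$139,732 × 200%/10⌋ = $27,946; SL = ⌊$115,132/8⌋ = $14,391 → take DB $27,946. Book value $111,786.
Year 4: DB = ⌊$111,786 × 200%/10⌋ = $22,357; SL = ⌊$87,186/7⌋ = $12,455 → take DB $22,357. Book value $89,429.
Year 5: DB = ⌊$89,429 × 200%/10⌋ = $17,885; SL = ⌊$64,829/6⌋ = $10,804 → take DB $17,885. Book value $71,544.
Year 6: DB = ⌊$71,544 × 200%/10⌋ = $14,308; SL = ⌊$46,944/5⌋ = $9,388 → take DB $14,308. Book value $57,236.
Year 7: DB = ⌊$57,236 × 200%/10⌋ = $11,447; SL = ⌊$32,636/4⌋ = $8,159 → take DB $11,447. Book value $45,789.
Year 8: DB = ⌊$45,789 × 200%/10⌋ = $9,157; SL = ⌊$21,189/3⌋ = $7,063 → take DB $9,157. Book value $36,632.
Year 9: DB = ⌊$36,632 × 200%/10⌋ = $7,326; SL = ⌊$12,032/2⌋ = $6,016 → take DB $7,326. Book value $29,306.
Year 10 (final): $29,306 − $24,600 = $4,706. Book value $24,600.

$43,666; $34,932; $27,946; $22,357; $17,885; $14,308; $11,447; $9,157; $7,326; $4,706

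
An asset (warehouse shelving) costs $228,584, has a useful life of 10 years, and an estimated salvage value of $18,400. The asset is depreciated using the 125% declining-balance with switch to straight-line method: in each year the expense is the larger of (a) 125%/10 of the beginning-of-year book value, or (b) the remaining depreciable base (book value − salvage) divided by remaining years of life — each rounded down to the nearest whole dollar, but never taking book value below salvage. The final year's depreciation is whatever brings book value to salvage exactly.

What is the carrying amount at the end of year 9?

Depreciable base = $228,584 − $18,400 = $210,184.
Year 1: DB = ⌊$228,584 × 125%/10⌋ = $28,573; SL = ⌊$210,184/10⌋ = $21,018 → take DB $28,573. Book value $200,011.
Year 2: DB = ⌊$200,011 × 125%/10⌋ = $25,001; SL = ⌊$181,611/9⌋ = $20,179 → take DB $25,001. Book value $175,010.
Year 3: DB = ⌊$175,010 × 125%/10⌋ = $21,876; SL = ⌊$156,610/8⌋ = $19,576 → take DB $21,876. Book value $153,134.
Year 4: DB = ⌊$153,134 × 125%/10⌋ = $19,141; SL = ⌊$134,734/7⌋ = $19,247 → take SL $19,247. Book value $133,887.
Year 5: DB = ⌊$133,887 × 125%/10⌋ = $16,735; SL = ⌊$115,487/6⌋ = $19,247 → take SL $19,247. Book value $114,640.
Year 6: DB = ⌊$114,640 × 125%/10⌋ = $14,330; SL = ⌊$96,240/5⌋ = $19,248 → take SL $19,248. Book value $95,392.
Year 7: DB = ⌊$95,392 × 125%/10⌋ = $11,924; SL = ⌊$76,992/4⌋ = $19,248 → take SL $19,248. Book value $76,144.
Year 8: DB = ⌊$76,144 × 125%/10⌋ = $9,518; SL = ⌊$57,744/3⌋ = $19,248 → take SL $19,248. Book value $56,896.
Year 9: DB = ⌊$56,896 × 125%/10⌋ = $7,112; SL = ⌊$38,496/2⌋ = $19,248 → take SL $19,248. Book value $37,648.

$37,648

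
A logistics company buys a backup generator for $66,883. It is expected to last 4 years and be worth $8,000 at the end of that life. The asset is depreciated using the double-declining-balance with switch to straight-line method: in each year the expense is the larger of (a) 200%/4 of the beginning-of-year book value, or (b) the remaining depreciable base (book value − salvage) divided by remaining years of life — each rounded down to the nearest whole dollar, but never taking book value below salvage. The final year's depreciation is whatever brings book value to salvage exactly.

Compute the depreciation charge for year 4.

$361

Depreciable base = $66,883 − $8,000 = $58,883.
Year 1: DB = ⌊$66,883 × 200%/4⌋ = $33,441; SL = ⌊$58,883/4⌋ = $14,720 → take DB $33,441. Book value $33,442.
Year 2: DB = ⌊$33,442 × 200%/4⌋ = $16,721; SL = ⌊$25,442/3⌋ = $8,480 → take DB $16,721. Book value $16,721.
Year 3: DB = ⌊$16,721 × 200%/4⌋ = $8,360; SL = ⌊$8,721/2⌋ = $4,360 → take DB $8,360. Book value $8,361.
Year 4 (final): $8,361 − $8,000 = $361. Book value $8,000.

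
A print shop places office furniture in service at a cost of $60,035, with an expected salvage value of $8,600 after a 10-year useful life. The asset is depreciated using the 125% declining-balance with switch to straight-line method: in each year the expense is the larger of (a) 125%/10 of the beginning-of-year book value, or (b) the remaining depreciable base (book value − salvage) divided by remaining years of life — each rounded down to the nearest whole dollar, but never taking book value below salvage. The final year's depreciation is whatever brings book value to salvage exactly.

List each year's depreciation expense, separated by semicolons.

Depreciable base = $60,035 − $8,600 = $51,435.
Year 1: DB = ⌊$60,035 × 125%/10⌋ = $7,504; SL = ⌊$51,435/10⌋ = $5,143 → take DB $7,504. Book value $52,531.
Year 2: DB = ⌊$52,531 × 125%/10⌋ = $6,566; SL = ⌊$43,931/9⌋ = $4,881 → take DB $6,566. Book value $45,965.
Year 3: DB = ⌊$45,965 × 125%/10⌋ = $5,745; SL = ⌊$37,365/8⌋ = $4,670 → take DB $5,745. Book value $40,220.
Year 4: DB = ⌊$40,220 × 125%/10⌋ = $5,027; SL = ⌊$31,620/7⌋ = $4,517 → take DB $5,027. Book value $35,193.
Year 5: DB = ⌊$35,193 × 125%/10⌋ = $4,399; SL = ⌊$26,593/6⌋ = $4,432 → take SL $4,432. Book value $30,761.
Year 6: DB = ⌊$30,761 × 125%/10⌋ = $3,845; SL = ⌊$22,161/5⌋ = $4,432 → take SL $4,432. Book value $26,329.
Year 7: DB = ⌊$26,329 × 125%/10⌋ = $3,291; SL = ⌊$17,729/4⌋ = $4,432 → take SL $4,432. Book value $21,897.
Year 8: DB = ⌊$21,897 × 125%/10⌋ = $2,737; SL = ⌊$13,297/3⌋ = $4,432 → take SL $4,432. Book value $17,465.
Year 9: DB = ⌊$17,465 × 125%/10⌋ = $2,183; SL = ⌊$8,865/2⌋ = $4,432 → take SL $4,432. Book value $13,033.
Year 10 (final): $13,033 − $8,600 = $4,433. Book value $8,600.

$7,504; $6,566; $5,745; $5,027; $4,432; $4,432; $4,432; $4,432; $4,432; $4,433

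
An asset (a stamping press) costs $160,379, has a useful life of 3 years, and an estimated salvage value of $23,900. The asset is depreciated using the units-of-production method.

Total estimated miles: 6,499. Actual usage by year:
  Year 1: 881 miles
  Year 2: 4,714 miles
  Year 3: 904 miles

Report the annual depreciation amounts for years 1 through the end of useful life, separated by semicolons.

$18,501; $98,994; $18,984

Depreciable base = $160,379 − $23,900 = $136,479.
Rate = $136,479 / 6,499 miles = $21 per mile.
Year 1: 881 × $21 = $18,501. Book value $141,878.
Year 2: 4,714 × $21 = $98,994. Book value $42,884.
Year 3: 904 × $21 = $18,984. Book value $23,900.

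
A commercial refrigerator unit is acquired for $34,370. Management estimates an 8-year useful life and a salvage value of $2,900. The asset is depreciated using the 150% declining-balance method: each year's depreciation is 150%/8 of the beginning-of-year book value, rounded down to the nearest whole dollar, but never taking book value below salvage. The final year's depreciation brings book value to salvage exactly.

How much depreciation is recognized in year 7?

$1,854

Depreciable base = $34,370 − $2,900 = $31,470.
Year 1: ⌊$34,370 × 150%/8⌋ = $6,444. Book value $27,926.
Year 2: ⌊$27,926 × 150%/8⌋ = $5,236. Book value $22,690.
Year 3: ⌊$22,690 × 150%/8⌋ = $4,254. Book value $18,436.
Year 4: ⌊$18,436 × 150%/8⌋ = $3,456. Book value $14,980.
Year 5: ⌊$14,980 × 150%/8⌋ = $2,808. Book value $12,172.
Year 6: ⌊$12,172 × 150%/8⌋ = $2,282. Book value $9,890.
Year 7: ⌊$9,890 × 150%/8⌋ = $1,854. Book value $8,036.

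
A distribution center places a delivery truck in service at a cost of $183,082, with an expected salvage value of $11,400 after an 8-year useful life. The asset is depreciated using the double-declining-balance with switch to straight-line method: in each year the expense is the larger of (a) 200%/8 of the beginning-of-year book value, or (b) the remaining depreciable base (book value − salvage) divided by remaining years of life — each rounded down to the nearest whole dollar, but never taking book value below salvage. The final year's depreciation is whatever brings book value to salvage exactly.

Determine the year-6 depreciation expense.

$10,861

Depreciable base = $183,082 − $11,400 = $171,682.
Year 1: DB = ⌊$183,082 × 200%/8⌋ = $45,770; SL = ⌊$171,682/8⌋ = $21,460 → take DB $45,770. Book value $137,312.
Year 2: DB = ⌊$137,312 × 200%/8⌋ = $34,328; SL = ⌊$125,912/7⌋ = $17,987 → take DB $34,328. Book value $102,984.
Year 3: DB = ⌊$102,984 × 200%/8⌋ = $25,746; SL = ⌊$91,584/6⌋ = $15,264 → take DB $25,746. Book value $77,238.
Year 4: DB = ⌊$77,238 × 200%/8⌋ = $19,309; SL = ⌊$65,838/5⌋ = $13,167 → take DB $19,309. Book value $57,929.
Year 5: DB = ⌊$57,929 × 200%/8⌋ = $14,482; SL = ⌊$46,529/4⌋ = $11,632 → take DB $14,482. Book value $43,447.
Year 6: DB = ⌊$43,447 × 200%/8⌋ = $10,861; SL = ⌊$32,047/3⌋ = $10,682 → take DB $10,861. Book value $32,586.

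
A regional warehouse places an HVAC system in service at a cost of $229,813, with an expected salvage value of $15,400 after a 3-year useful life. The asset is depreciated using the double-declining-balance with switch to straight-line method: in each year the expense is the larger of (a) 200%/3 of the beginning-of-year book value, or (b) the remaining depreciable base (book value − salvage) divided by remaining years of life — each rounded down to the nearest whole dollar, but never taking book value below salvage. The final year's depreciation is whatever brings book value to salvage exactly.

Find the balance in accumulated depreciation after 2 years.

Depreciable base = $229,813 − $15,400 = $214,413.
Year 1: DB = ⌊$229,813 × 200%/3⌋ = $153,208; SL = ⌊$214,413/3⌋ = $71,471 → take DB $153,208. Book value $76,605.
Year 2: DB = ⌊$76,605 × 200%/3⌋ = $51,070; SL = ⌊$61,205/2⌋ = $30,602 → take DB $51,070. Book value $25,535.
Accumulated through year 2 = $229,813 − $25,535 = $204,278.

$204,278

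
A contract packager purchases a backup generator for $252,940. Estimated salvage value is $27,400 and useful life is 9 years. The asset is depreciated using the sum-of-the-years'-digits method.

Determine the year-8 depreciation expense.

Depreciable base = $252,940 − $27,400 = $225,540.
Sum of the years' digits = 9+8+7+6+5+4+3+2+1 = 45.
Year 1: $225,540 × 9/45 = $45,108. Book value $207,832.
Year 2: $225,540 × 8/45 = $40,096. Book value $167,736.
Year 3: $225,540 × 7/45 = $35,084. Book value $132,652.
Year 4: $225,540 × 6/45 = $30,072. Book value $102,580.
Year 5: $225,540 × 5/45 = $25,060. Book value $77,520.
Year 6: $225,540 × 4/45 = $20,048. Book value $57,472.
Year 7: $225,540 × 3/45 = $15,036. Book value $42,436.
Year 8: $225,540 × 2/45 = $10,024. Book value $32,412.

$10,024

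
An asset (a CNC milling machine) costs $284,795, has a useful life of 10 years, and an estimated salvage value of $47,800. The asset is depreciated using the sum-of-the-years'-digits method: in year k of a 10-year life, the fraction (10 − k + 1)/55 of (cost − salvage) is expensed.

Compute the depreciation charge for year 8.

Depreciable base = $284,795 − $47,800 = $236,995.
Sum of the years' digits = 10+9+8+7+6+5+4+3+2+1 = 55.
Year 1: $236,995 × 10/55 = $43,090. Book value $241,705.
Year 2: $236,995 × 9/55 = $38,781. Book value $202,924.
Year 3: $236,995 × 8/55 = $34,472. Book value $168,452.
Year 4: $236,995 × 7/55 = $30,163. Book value $138,289.
Year 5: $236,995 × 6/55 = $25,854. Book value $112,435.
Year 6: $236,995 × 5/55 = $21,545. Book value $90,890.
Year 7: $236,995 × 4/55 = $17,236. Book value $73,654.
Year 8: $236,995 × 3/55 = $12,927. Book value $60,727.

$12,927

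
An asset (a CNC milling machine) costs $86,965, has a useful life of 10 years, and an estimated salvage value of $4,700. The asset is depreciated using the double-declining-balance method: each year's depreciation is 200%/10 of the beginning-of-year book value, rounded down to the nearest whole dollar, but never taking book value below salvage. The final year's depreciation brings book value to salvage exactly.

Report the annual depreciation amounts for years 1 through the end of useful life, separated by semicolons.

Depreciable base = $86,965 − $4,700 = $82,265.
Year 1: ⌊$86,965 × 200%/10⌋ = $17,393. Book value $69,572.
Year 2: ⌊$69,572 × 200%/10⌋ = $13,914. Book value $55,658.
Year 3: ⌊$55,658 × 200%/10⌋ = $11,131. Book value $44,527.
Year 4: ⌊$44,527 × 200%/10⌋ = $8,905. Book value $35,622.
Year 5: ⌊$35,622 × 200%/10⌋ = $7,124. Book value $28,498.
Year 6: ⌊$28,498 × 200%/10⌋ = $5,699. Book value $22,799.
Year 7: ⌊$22,799 × 200%/10⌋ = $4,559. Book value $18,240.
Year 8: ⌊$18,240 × 200%/10⌋ = $3,648. Book value $14,592.
Year 9: ⌊$14,592 × 200%/10⌋ = $2,918. Book value $11,674.
Year 10 (final): $11,674 − $4,700 = $6,974. Book value $4,700.

$17,393; $13,914; $11,131; $8,905; $7,124; $5,699; $4,559; $3,648; $2,918; $6,974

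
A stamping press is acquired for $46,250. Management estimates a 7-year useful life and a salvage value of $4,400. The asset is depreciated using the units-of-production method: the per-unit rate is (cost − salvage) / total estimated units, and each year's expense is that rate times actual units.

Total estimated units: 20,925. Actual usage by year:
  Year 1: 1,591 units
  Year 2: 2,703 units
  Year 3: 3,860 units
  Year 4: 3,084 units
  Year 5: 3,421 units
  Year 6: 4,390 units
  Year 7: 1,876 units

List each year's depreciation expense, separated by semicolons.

$3,182; $5,406; $7,720; $6,168; $6,842; $8,780; $3,752

Depreciable base = $46,250 − $4,400 = $41,850.
Rate = $41,850 / 20,925 units = $2 per unit.
Year 1: 1,591 × $2 = $3,182. Book value $43,068.
Year 2: 2,703 × $2 = $5,406. Book value $37,662.
Year 3: 3,860 × $2 = $7,720. Book value $29,942.
Year 4: 3,084 × $2 = $6,168. Book value $23,774.
Year 5: 3,421 × $2 = $6,842. Book value $16,932.
Year 6: 4,390 × $2 = $8,780. Book value $8,152.
Year 7: 1,876 × $2 = $3,752. Book value $4,400.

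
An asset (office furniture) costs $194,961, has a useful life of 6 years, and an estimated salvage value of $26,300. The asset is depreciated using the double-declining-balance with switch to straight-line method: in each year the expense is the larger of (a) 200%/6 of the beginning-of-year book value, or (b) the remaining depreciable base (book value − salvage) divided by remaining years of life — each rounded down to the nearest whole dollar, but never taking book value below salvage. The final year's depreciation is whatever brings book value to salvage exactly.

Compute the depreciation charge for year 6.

$0

Depreciable base = $194,961 − $26,300 = $168,661.
Year 1: DB = ⌊$194,961 × 200%/6⌋ = $64,987; SL = ⌊$168,661/6⌋ = $28,110 → take DB $64,987. Book value $129,974.
Year 2: DB = ⌊$129,974 × 200%/6⌋ = $43,324; SL = ⌊$103,674/5⌋ = $20,734 → take DB $43,324. Book value $86,650.
Year 3: DB = ⌊$86,650 × 200%/6⌋ = $28,883; SL = ⌊$60,350/4⌋ = $15,087 → take DB $28,883. Book value $57,767.
Year 4: DB = ⌊$57,767 × 200%/6⌋ = $19,255; SL = ⌊$31,467/3⌋ = $10,489 → take DB $19,255. Book value $38,512.
Year 5: DB = ⌊$38,512 × 200%/6⌋ = $12,837; SL = ⌊$12,212/2⌋ = $6,106 → take DB $12,837, capped at $12,212. Book value $26,300.
Year 6 (final): $26,300 − $26,300 = $0. Book value $26,300.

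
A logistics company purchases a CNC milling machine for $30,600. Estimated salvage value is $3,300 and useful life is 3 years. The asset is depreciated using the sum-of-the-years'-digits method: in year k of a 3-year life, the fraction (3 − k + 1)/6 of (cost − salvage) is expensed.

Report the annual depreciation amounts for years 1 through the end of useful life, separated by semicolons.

$13,650; $9,100; $4,550

Depreciable base = $30,600 − $3,300 = $27,300.
Sum of the years' digits = 3+2+1 = 6.
Year 1: $27,300 × 3/6 = $13,650. Book value $16,950.
Year 2: $27,300 × 2/6 = $9,100. Book value $7,850.
Year 3: $27,300 × 1/6 = $4,550. Book value $3,300.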